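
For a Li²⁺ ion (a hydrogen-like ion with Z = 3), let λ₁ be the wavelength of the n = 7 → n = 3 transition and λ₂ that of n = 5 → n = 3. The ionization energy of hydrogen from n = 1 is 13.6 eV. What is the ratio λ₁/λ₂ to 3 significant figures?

λ ∝ 1/ΔE ∝ 1/(1/n_f² − 1/n_i²), and the Z² and hc factors cancel in the ratio.
λ₁/λ₂ = (1/3² − 1/5²)/(1/3² − 1/7²) = 0.07111/0.09070 = 0.784.

0.784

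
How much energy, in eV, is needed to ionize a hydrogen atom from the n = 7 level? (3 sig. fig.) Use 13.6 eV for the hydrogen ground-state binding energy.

E_7 = −13.60/49 = −0.278 eV, so ionization (to E = 0) requires 0.278 eV.

0.278 eV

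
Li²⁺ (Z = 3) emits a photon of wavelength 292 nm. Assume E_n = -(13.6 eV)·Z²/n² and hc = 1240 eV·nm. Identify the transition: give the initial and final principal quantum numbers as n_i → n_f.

n_i = 6, n_f = 4

The photon energy is ΔE = hc/λ = 1240 / 292 = 4.247 eV.
With Z = 3, ΔE = 122.4 × (1/n_f² − 1/n_i²), so 1/n_f² − 1/n_i² = 0.03469.
Trying n_f = 4 gives 1/n_i² = 0.02781, i.e. n_i ≈ 6; this pair matches.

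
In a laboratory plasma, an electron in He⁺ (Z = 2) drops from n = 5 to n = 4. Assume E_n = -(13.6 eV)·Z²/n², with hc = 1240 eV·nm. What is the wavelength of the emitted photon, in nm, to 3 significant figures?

1010 nm

For Z = 2 the level energies scale as Z², so the effective Rydberg energy is 13.6 × 4 = 54.40 eV.
ΔE = 54.40 × (1/4² − 1/5²) = 54.40 × 0.02250 = 1.224 eV.
λ = hc/ΔE = 1240 / 1.224 = 1010 nm.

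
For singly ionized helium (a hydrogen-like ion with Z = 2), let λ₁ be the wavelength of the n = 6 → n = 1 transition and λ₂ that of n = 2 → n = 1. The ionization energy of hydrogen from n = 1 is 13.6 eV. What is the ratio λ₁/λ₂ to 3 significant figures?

0.771

λ ∝ 1/ΔE ∝ 1/(1/n_f² − 1/n_i²), and the Z² and hc factors cancel in the ratio.
λ₁/λ₂ = (1/1² − 1/2²)/(1/1² − 1/6²) = 0.7500/0.9722 = 0.771.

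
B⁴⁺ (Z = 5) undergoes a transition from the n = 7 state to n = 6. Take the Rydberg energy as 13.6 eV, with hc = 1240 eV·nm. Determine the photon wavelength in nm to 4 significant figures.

For Z = 5 the level energies scale as Z², so the effective Rydberg energy is 13.6 × 25 = 340.0 eV.
ΔE = 340.0 × (1/6² − 1/7²) = 340.0 × 0.007370 = 2.506 eV.
λ = hc/ΔE = 1240 / 2.506 = 494.9 nm.

494.9 nm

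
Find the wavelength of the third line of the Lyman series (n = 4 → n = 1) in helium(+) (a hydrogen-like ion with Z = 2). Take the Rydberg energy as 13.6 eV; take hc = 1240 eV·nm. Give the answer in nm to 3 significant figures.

24.3 nm

The Lyman series terminates on n_f = 1; the third line has n_i = 1+3 = 4.
ΔE = 54.40 × (1/1² − 1/4²) = 51.00 eV.
λ = 1240 / 51.00 = 24.3 nm.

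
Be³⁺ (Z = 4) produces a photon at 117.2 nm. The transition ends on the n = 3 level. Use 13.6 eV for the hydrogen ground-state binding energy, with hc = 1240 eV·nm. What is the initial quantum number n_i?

n_i = 4

The photon energy is ΔE = hc/λ = 1240 / 117.2 = 10.58 eV.
With Z = 4, ΔE = 217.6 × (1/n_f² − 1/n_i²), so 1/n_f² − 1/n_i² = 0.04862.
With n_f = 3: 1/n_i² = 1/9 − 0.04862 = 0.06249, so n_i ≈ 4.00.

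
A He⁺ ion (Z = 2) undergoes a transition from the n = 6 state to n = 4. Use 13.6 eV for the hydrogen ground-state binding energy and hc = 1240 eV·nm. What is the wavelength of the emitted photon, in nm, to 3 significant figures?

For Z = 2 the level energies scale as Z², so the effective Rydberg energy is 13.6 × 4 = 54.40 eV.
ΔE = 54.40 × (1/4² − 1/6²) = 54.40 × 0.03472 = 1.889 eV.
λ = hc/ΔE = 1240 / 1.889 = 656 nm.

656 nm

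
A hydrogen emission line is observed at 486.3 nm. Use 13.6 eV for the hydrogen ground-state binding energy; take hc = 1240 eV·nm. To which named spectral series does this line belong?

Balmer

ΔE = 1240/486.3 = 2.550 eV.
This matches 13.6 × (1/2² − 1/4²), so n_f = 2: the Balmer series.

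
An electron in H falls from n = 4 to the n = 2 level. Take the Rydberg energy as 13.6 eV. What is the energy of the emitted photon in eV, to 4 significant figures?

E_4 = −13.60/16 = −0.8500 eV and E_2 = −13.60/4 = −3.400 eV.
The photon energy is |E_4 − E_2| = 2.550 eV.

2.550 eV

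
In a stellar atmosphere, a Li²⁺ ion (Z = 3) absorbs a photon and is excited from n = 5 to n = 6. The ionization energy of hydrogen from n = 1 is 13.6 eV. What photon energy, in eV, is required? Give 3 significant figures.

The Bohr energies scale as Z², so for Z = 3: E_n = −122.4/n² eV.
E_6 = −122.4/36 = −3.400 eV and E_5 = −122.4/25 = −4.896 eV.
The photon energy is |E_6 − E_5| = 1.50 eV.

1.50 eV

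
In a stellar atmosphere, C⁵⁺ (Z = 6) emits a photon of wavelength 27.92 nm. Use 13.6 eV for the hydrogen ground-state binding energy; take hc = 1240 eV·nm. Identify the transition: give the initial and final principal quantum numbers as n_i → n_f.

n_i = 7, n_f = 3

The photon energy is ΔE = hc/λ = 1240 / 27.92 = 44.41 eV.
With Z = 6, ΔE = 489.6 × (1/n_f² − 1/n_i²), so 1/n_f² − 1/n_i² = 0.09071.
Trying n_f = 3 gives 1/n_i² = 0.02040, i.e. n_i ≈ 7; this pair matches.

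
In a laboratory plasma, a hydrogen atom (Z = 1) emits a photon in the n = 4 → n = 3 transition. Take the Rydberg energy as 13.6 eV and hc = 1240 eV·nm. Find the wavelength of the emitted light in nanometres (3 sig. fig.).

1880 nm

ΔE = 13.60 × (1/3² − 1/4²) = 13.60 × 0.04861 = 0.6611 eV.
λ = hc/ΔE = 1240 / 0.6611 = 1880 nm.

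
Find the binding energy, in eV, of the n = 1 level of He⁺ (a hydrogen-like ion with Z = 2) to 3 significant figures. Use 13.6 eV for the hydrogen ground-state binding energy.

54.4 eV

E_n = −13.6 Z²/n² = −54.40/n² eV for Z = 2.
E_1 = −54.40/1 = −54.4 eV, so ionization (to E = 0) requires 54.4 eV.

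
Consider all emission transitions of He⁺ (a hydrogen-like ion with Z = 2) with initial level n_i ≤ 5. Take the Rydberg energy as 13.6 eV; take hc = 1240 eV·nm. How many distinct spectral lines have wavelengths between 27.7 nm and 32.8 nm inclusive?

1

Enumerate all n_i → n_f pairs with 1 ≤ n_f < n_i ≤ 5 and compute λ = 1240 / [13.6·4·(1/n_f² − 1/n_i²)].
Lines falling in [27.7, 32.8] nm: 2→1 (30.39 nm).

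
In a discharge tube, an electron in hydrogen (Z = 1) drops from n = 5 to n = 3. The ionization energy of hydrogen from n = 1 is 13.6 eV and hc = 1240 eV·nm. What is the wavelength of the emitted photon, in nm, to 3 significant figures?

1280 nm

ΔE = 13.60 × (1/3² − 1/5²) = 13.60 × 0.07111 = 0.9671 eV.
λ = hc/ΔE = 1240 / 0.9671 = 1280 nm.
This line belongs to the Paschen series.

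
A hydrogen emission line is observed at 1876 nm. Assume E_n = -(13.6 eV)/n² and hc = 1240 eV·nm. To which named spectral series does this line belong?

Paschen

ΔE = 1240/1876 = 0.6610 eV.
This matches 13.6 × (1/3² − 1/4²), so n_f = 3: the Paschen series.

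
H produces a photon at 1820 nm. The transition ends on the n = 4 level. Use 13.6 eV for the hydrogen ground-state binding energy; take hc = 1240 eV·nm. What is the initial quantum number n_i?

n_i = 9

The photon energy is ΔE = hc/λ = 1240 / 1820 = 0.6813 eV.
With Z = 1, ΔE = 13.60 × (1/n_f² − 1/n_i²), so 1/n_f² − 1/n_i² = 0.05010.
With n_f = 4: 1/n_i² = 1/16 − 0.05010 = 0.01240, so n_i ≈ 8.98.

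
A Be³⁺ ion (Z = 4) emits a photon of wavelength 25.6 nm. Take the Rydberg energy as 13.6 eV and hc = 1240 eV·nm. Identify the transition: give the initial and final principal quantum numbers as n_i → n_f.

The photon energy is ΔE = hc/λ = 1240 / 25.6 = 48.44 eV.
With Z = 4, ΔE = 217.6 × (1/n_f² − 1/n_i²), so 1/n_f² − 1/n_i² = 0.2226.
Trying n_f = 2 gives 1/n_i² = 0.02740, i.e. n_i ≈ 6; this pair matches.

n_i = 6, n_f = 2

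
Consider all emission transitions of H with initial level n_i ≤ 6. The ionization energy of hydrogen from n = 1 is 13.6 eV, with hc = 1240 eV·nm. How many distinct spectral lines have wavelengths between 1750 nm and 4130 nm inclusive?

3

Enumerate all n_i → n_f pairs with 1 ≤ n_f < n_i ≤ 6 and compute λ = 1240 / [13.6·1·(1/n_f² − 1/n_i²)].
Lines falling in [1750, 4130] nm: 4→3 (1876 nm), 6→4 (2626 nm), 5→4 (4052 nm).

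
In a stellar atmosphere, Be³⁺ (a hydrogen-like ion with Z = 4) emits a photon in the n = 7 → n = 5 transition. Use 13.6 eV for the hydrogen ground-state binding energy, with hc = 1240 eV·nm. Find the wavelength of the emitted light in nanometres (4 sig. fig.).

For Z = 4 the level energies scale as Z², so the effective Rydberg energy is 13.6 × 16 = 217.6 eV.
ΔE = 217.6 × (1/5² − 1/7²) = 217.6 × 0.01959 = 4.263 eV.
λ = hc/ΔE = 1240 / 4.263 = 290.9 nm.

290.9 nm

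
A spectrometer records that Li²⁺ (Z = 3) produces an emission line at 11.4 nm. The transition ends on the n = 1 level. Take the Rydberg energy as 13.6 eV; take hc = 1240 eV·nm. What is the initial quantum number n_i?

n_i = 3

The photon energy is ΔE = hc/λ = 1240 / 11.4 = 108.8 eV.
With Z = 3, ΔE = 122.4 × (1/n_f² − 1/n_i²), so 1/n_f² − 1/n_i² = 0.8887.
With n_f = 1: 1/n_i² = 1/1 − 0.8887 = 0.1113, so n_i ≈ 3.00.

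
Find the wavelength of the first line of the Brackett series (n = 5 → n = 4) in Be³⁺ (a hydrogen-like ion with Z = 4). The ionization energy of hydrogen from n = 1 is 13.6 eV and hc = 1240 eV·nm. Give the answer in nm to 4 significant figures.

The Brackett series terminates on n_f = 4; the first line has n_i = 4+1 = 5.
ΔE = 217.6 × (1/4² − 1/5²) = 4.896 eV.
λ = 1240 / 4.896 = 253.3 nm.

253.3 nm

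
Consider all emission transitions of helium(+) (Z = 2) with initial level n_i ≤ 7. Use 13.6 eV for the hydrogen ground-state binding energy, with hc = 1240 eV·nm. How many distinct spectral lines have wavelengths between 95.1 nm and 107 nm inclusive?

2

Enumerate all n_i → n_f pairs with 1 ≤ n_f < n_i ≤ 7 and compute λ = 1240 / [13.6·4·(1/n_f² − 1/n_i²)].
Lines falling in [95.1, 107] nm: 7→2 (99.28 nm), 6→2 (102.6 nm).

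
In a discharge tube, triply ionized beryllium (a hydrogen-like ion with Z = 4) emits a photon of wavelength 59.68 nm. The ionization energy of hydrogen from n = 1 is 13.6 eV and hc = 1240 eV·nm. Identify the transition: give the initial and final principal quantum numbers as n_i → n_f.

The photon energy is ΔE = hc/λ = 1240 / 59.68 = 20.78 eV.
With Z = 4, ΔE = 217.6 × (1/n_f² − 1/n_i²), so 1/n_f² − 1/n_i² = 0.09548.
Trying n_f = 3 gives 1/n_i² = 0.01563, i.e. n_i ≈ 8; this pair matches.

n_i = 8, n_f = 3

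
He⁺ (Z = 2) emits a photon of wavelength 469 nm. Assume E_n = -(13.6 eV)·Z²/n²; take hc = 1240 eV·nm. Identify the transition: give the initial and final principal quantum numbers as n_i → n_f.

The photon energy is ΔE = hc/λ = 1240 / 469 = 2.644 eV.
With Z = 2, ΔE = 54.40 × (1/n_f² − 1/n_i²), so 1/n_f² − 1/n_i² = 0.04860.
Trying n_f = 3 gives 1/n_i² = 0.06251, i.e. n_i ≈ 4; this pair matches.

n_i = 4, n_f = 3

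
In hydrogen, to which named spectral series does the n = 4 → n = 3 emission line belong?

The series is set by the lower level: n_f = 3 is the Paschen series.

Paschen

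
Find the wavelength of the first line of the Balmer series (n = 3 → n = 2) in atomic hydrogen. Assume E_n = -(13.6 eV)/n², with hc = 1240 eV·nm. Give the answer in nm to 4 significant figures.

656.5 nm

The Balmer series terminates on n_f = 2; the first line has n_i = 2+1 = 3.
ΔE = 13.60 × (1/2² − 1/3²) = 1.889 eV.
λ = 1240 / 1.889 = 656.5 nm.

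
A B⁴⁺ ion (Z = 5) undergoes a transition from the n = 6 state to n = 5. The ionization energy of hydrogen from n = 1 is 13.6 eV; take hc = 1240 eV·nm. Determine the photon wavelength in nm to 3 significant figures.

For Z = 5 the level energies scale as Z², so the effective Rydberg energy is 13.6 × 25 = 340.0 eV.
ΔE = 340.0 × (1/5² − 1/6²) = 340.0 × 0.01222 = 4.156 eV.
λ = hc/ΔE = 1240 / 4.156 = 298 nm.

298 nm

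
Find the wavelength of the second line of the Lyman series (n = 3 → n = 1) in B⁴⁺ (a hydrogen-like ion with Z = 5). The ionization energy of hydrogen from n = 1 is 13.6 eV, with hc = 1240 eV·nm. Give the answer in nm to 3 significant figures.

4.10 nm

The Lyman series terminates on n_f = 1; the second line has n_i = 1+2 = 3.
ΔE = 340.0 × (1/1² − 1/3²) = 302.2 eV.
λ = 1240 / 302.2 = 4.10 nm.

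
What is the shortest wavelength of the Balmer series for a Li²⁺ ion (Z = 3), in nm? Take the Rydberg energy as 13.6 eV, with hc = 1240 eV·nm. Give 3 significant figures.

40.5 nm

The Balmer series has lower level n_f = 2; the series limit corresponds to n_i → ∞.
ΔE_max = 13.6 × 9 / 2² = 30.60 eV.
λ_min = 1240 / 30.60 = 40.5 nm.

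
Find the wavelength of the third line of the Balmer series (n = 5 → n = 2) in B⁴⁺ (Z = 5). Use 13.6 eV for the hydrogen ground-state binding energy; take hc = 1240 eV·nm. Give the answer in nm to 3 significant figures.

The Balmer series terminates on n_f = 2; the third line has n_i = 2+3 = 5.
ΔE = 340.0 × (1/2² − 1/5²) = 71.40 eV.
λ = 1240 / 71.40 = 17.4 nm.

17.4 nm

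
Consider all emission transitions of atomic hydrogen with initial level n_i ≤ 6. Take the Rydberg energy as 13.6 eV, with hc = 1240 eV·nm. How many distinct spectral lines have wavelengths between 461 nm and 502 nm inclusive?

Enumerate all n_i → n_f pairs with 1 ≤ n_f < n_i ≤ 6 and compute λ = 1240 / [13.6·1·(1/n_f² − 1/n_i²)].
Lines falling in [461, 502] nm: 4→2 (486.3 nm).

1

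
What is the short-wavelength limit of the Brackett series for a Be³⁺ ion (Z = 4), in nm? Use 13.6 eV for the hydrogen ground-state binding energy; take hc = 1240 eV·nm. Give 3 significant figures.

91.2 nm

The Brackett series has lower level n_f = 4; the series limit corresponds to n_i → ∞.
ΔE_max = 13.6 × 16 / 4² = 13.60 eV.
λ_min = 1240 / 13.60 = 91.2 nm.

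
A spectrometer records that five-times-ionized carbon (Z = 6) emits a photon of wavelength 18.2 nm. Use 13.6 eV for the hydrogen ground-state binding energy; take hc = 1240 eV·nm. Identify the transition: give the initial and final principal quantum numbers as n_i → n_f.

n_i = 3, n_f = 2

The photon energy is ΔE = hc/λ = 1240 / 18.2 = 68.13 eV.
With Z = 6, ΔE = 489.6 × (1/n_f² − 1/n_i²), so 1/n_f² − 1/n_i² = 0.1392.
Trying n_f = 2 gives 1/n_i² = 0.1108, i.e. n_i ≈ 3; this pair matches.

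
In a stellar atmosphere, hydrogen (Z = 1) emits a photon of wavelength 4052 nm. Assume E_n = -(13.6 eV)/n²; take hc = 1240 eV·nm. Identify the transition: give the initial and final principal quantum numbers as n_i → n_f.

n_i = 5, n_f = 4

The photon energy is ΔE = hc/λ = 1240 / 4052 = 0.3060 eV.
With Z = 1, ΔE = 13.60 × (1/n_f² − 1/n_i²), so 1/n_f² − 1/n_i² = 0.02250.
Trying n_f = 4 gives 1/n_i² = 0.04000, i.e. n_i ≈ 5; this pair matches.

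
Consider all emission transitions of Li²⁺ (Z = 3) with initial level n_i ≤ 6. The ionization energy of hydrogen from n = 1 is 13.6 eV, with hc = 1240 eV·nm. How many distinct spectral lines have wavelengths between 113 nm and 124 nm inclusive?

1

Enumerate all n_i → n_f pairs with 1 ≤ n_f < n_i ≤ 6 and compute λ = 1240 / [13.6·9·(1/n_f² − 1/n_i²)].
Lines falling in [113, 124] nm: 6→3 (121.6 nm).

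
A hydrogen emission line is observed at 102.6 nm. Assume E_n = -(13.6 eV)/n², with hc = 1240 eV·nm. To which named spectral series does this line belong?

Lyman

ΔE = 1240/102.6 = 12.09 eV.
This matches 13.6 × (1/1² − 1/3²), so n_f = 1: the Lyman series.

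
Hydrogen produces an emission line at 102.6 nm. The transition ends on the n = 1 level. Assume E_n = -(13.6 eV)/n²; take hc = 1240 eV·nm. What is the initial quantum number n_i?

n_i = 3

The photon energy is ΔE = hc/λ = 1240 / 102.6 = 12.09 eV.
With Z = 1, ΔE = 13.60 × (1/n_f² − 1/n_i²), so 1/n_f² − 1/n_i² = 0.8887.
With n_f = 1: 1/n_i² = 1/1 − 0.8887 = 0.1113, so n_i ≈ 3.00.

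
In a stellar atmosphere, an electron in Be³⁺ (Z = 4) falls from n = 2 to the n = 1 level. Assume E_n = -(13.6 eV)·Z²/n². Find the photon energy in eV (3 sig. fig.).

163 eV

The Bohr energies scale as Z², so for Z = 4: E_n = −217.6/n² eV.
E_2 = −217.6/4 = −54.40 eV and E_1 = −217.6/1 = −217.6 eV.
The photon energy is |E_2 − E_1| = 163 eV.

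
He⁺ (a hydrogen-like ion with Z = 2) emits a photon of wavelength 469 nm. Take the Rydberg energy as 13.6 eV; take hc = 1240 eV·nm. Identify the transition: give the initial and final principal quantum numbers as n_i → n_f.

n_i = 4, n_f = 3

The photon energy is ΔE = hc/λ = 1240 / 469 = 2.644 eV.
With Z = 2, ΔE = 54.40 × (1/n_f² − 1/n_i²), so 1/n_f² − 1/n_i² = 0.04860.
Trying n_f = 3 gives 1/n_i² = 0.06251, i.e. n_i ≈ 4; this pair matches.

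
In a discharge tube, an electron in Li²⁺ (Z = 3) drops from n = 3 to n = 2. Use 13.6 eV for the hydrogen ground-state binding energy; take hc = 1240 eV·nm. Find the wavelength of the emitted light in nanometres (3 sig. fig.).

72.9 nm

For Z = 3 the level energies scale as Z², so the effective Rydberg energy is 13.6 × 9 = 122.4 eV.
ΔE = 122.4 × (1/2² − 1/3²) = 122.4 × 0.1389 = 17.00 eV.
λ = hc/ΔE = 1240 / 17.00 = 72.9 nm.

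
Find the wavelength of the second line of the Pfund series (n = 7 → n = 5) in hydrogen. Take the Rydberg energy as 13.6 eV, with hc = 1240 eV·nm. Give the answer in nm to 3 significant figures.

The Pfund series terminates on n_f = 5; the second line has n_i = 5+2 = 7.
ΔE = 13.60 × (1/5² − 1/7²) = 0.2664 eV.
λ = 1240 / 0.2664 = 4650 nm.

4650 nm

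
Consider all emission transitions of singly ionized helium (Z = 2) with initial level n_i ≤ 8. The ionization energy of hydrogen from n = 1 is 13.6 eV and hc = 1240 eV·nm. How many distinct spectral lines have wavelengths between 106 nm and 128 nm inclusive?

2

Enumerate all n_i → n_f pairs with 1 ≤ n_f < n_i ≤ 8 and compute λ = 1240 / [13.6·4·(1/n_f² − 1/n_i²)].
Lines falling in [106, 128] nm: 5→2 (108.5 nm), 4→2 (121.6 nm).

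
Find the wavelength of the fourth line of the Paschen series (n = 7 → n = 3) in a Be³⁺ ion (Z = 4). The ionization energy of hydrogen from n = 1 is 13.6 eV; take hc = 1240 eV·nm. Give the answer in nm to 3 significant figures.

62.8 nm

The Paschen series terminates on n_f = 3; the fourth line has n_i = 3+4 = 7.
ΔE = 217.6 × (1/3² − 1/7²) = 19.74 eV.
λ = 1240 / 19.74 = 62.8 nm.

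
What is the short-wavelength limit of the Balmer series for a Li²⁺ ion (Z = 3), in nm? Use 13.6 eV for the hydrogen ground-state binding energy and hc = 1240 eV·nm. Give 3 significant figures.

40.5 nm

The Balmer series has lower level n_f = 2; the series limit corresponds to n_i → ∞.
ΔE_max = 13.6 × 9 / 2² = 30.60 eV.
λ_min = 1240 / 30.60 = 40.5 nm.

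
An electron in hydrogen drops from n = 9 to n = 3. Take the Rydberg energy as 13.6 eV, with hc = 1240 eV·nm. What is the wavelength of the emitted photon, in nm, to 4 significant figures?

ΔE = 13.60 × (1/3² − 1/9²) = 13.60 × 0.09877 = 1.343 eV.
λ = hc/ΔE = 1240 / 1.343 = 923.2 nm.
This line belongs to the Paschen series.

923.2 nm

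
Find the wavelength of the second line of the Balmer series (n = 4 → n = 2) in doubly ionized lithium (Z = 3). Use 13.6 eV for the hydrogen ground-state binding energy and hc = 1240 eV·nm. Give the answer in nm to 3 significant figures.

The Balmer series terminates on n_f = 2; the second line has n_i = 2+2 = 4.
ΔE = 122.4 × (1/2² − 1/4²) = 22.95 eV.
λ = 1240 / 22.95 = 54.0 nm.

54.0 nm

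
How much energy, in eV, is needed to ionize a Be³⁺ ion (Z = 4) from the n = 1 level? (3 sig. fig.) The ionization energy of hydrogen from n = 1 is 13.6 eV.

E_n = −13.6 Z²/n² = −217.6/n² eV for Z = 4.
E_1 = −217.6/1 = −218 eV, so ionization (to E = 0) requires 218 eV.

218 eV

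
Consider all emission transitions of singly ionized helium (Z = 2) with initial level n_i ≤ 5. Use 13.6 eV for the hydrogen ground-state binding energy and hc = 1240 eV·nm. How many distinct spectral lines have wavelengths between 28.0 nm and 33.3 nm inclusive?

1

Enumerate all n_i → n_f pairs with 1 ≤ n_f < n_i ≤ 5 and compute λ = 1240 / [13.6·4·(1/n_f² − 1/n_i²)].
Lines falling in [28.0, 33.3] nm: 2→1 (30.39 nm).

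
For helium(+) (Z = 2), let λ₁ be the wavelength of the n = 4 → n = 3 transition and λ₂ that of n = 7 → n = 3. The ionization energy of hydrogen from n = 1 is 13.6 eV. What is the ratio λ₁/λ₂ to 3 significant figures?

λ ∝ 1/ΔE ∝ 1/(1/n_f² − 1/n_i²), and the Z² and hc factors cancel in the ratio.
λ₁/λ₂ = (1/3² − 1/7²)/(1/3² − 1/4²) = 0.09070/0.04861 = 1.87.

1.87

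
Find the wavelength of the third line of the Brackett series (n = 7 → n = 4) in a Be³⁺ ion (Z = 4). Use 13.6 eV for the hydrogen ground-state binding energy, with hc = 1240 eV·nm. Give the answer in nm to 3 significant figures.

The Brackett series terminates on n_f = 4; the third line has n_i = 4+3 = 7.
ΔE = 217.6 × (1/4² − 1/7²) = 9.159 eV.
λ = 1240 / 9.159 = 135 nm.

135 nm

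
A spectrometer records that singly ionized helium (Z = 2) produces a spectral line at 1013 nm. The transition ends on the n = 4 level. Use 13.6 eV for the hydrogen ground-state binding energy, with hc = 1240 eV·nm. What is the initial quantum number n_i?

The photon energy is ΔE = hc/λ = 1240 / 1013 = 1.224 eV.
With Z = 2, ΔE = 54.40 × (1/n_f² − 1/n_i²), so 1/n_f² − 1/n_i² = 0.02250.
With n_f = 4: 1/n_i² = 1/16 − 0.02250 = 0.04000, so n_i ≈ 5.00.

n_i = 5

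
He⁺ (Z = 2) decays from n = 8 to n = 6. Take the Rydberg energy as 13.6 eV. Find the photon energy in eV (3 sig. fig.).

0.661 eV

The Bohr energies scale as Z², so for Z = 2: E_n = −54.40/n² eV.
E_8 = −54.40/64 = −0.8500 eV and E_6 = −54.40/36 = −1.511 eV.
The photon energy is |E_8 − E_6| = 0.661 eV.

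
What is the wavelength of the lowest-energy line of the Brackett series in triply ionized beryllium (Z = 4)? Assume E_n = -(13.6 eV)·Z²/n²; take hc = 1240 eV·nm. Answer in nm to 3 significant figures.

The Brackett series terminates on n_f = 4; the first line has n_i = 4+1 = 5.
ΔE = 217.6 × (1/4² − 1/5²) = 4.896 eV.
λ = 1240 / 4.896 = 253 nm.

253 nm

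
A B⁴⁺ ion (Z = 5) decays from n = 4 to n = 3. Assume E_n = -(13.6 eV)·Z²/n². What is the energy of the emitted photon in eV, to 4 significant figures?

The Bohr energies scale as Z², so for Z = 5: E_n = −340.0/n² eV.
E_4 = −340.0/16 = −21.25 eV and E_3 = −340.0/9 = −37.78 eV.
The photon energy is |E_4 − E_3| = 16.53 eV.

16.53 eV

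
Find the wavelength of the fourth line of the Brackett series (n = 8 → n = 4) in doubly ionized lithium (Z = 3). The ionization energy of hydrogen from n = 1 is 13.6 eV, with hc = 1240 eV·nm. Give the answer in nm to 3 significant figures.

The Brackett series terminates on n_f = 4; the fourth line has n_i = 4+4 = 8.
ΔE = 122.4 × (1/4² − 1/8²) = 5.738 eV.
λ = 1240 / 5.738 = 216 nm.

216 nm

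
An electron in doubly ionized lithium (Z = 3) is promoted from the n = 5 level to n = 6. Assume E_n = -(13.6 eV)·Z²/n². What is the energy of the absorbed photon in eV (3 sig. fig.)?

The Bohr energies scale as Z², so for Z = 3: E_n = −122.4/n² eV.
E_6 = −122.4/36 = −3.400 eV and E_5 = −122.4/25 = −4.896 eV.
The photon energy is |E_6 − E_5| = 1.50 eV.

1.50 eV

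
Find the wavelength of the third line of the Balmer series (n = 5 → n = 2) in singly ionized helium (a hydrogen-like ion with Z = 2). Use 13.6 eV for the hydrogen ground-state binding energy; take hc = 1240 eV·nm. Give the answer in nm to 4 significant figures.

108.5 nm

The Balmer series terminates on n_f = 2; the third line has n_i = 2+3 = 5.
ΔE = 54.40 × (1/2² − 1/5²) = 11.42 eV.
λ = 1240 / 11.42 = 108.5 nm.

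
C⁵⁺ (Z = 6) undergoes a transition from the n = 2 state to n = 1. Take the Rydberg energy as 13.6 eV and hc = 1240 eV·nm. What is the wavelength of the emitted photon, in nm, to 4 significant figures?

For Z = 6 the level energies scale as Z², so the effective Rydberg energy is 13.6 × 36 = 489.6 eV.
ΔE = 489.6 × (1/1² − 1/2²) = 489.6 × 0.7500 = 367.2 eV.
λ = hc/ΔE = 1240 / 367.2 = 3.377 nm.

3.377 nm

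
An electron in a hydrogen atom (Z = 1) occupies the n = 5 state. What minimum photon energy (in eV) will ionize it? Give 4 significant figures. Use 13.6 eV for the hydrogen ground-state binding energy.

E_5 = −13.60/25 = −0.5440 eV, so ionization (to E = 0) requires 0.5440 eV.

0.5440 eV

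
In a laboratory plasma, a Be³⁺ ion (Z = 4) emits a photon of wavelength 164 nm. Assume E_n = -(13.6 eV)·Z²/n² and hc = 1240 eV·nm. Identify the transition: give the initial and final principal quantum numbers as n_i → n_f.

n_i = 6, n_f = 4

The photon energy is ΔE = hc/λ = 1240 / 164 = 7.561 eV.
With Z = 4, ΔE = 217.6 × (1/n_f² − 1/n_i²), so 1/n_f² − 1/n_i² = 0.03475.
Trying n_f = 4 gives 1/n_i² = 0.02775, i.e. n_i ≈ 6; this pair matches.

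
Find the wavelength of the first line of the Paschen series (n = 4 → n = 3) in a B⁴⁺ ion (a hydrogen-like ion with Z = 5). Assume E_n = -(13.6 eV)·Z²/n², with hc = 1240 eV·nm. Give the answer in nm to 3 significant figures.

75.0 nm

The Paschen series terminates on n_f = 3; the first line has n_i = 3+1 = 4.
ΔE = 340.0 × (1/3² − 1/4²) = 16.53 eV.
λ = 1240 / 16.53 = 75.0 nm.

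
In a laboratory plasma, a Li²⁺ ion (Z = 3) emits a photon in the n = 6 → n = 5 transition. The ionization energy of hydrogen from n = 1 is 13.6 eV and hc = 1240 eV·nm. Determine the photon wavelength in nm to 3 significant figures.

829 nm

For Z = 3 the level energies scale as Z², so the effective Rydberg energy is 13.6 × 9 = 122.4 eV.
ΔE = 122.4 × (1/5² − 1/6²) = 122.4 × 0.01222 = 1.496 eV.
λ = hc/ΔE = 1240 / 1.496 = 829 nm.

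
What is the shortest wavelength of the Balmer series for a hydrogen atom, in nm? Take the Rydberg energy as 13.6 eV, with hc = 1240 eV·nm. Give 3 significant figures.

365 nm

The Balmer series has lower level n_f = 2; the series limit corresponds to n_i → ∞.
ΔE_max = 13.6 × 1 / 2² = 3.400 eV.
λ_min = 1240 / 3.400 = 365 nm.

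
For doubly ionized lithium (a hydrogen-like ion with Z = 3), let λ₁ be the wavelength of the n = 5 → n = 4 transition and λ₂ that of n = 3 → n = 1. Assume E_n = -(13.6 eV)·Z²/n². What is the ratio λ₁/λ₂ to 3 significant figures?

39.5

λ ∝ 1/ΔE ∝ 1/(1/n_f² − 1/n_i²), and the Z² and hc factors cancel in the ratio.
λ₁/λ₂ = (1/1² − 1/3²)/(1/4² − 1/5²) = 0.8889/0.02250 = 39.5.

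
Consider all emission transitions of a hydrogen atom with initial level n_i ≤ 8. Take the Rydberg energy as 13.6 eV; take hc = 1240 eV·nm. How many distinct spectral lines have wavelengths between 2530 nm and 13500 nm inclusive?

7

Enumerate all n_i → n_f pairs with 1 ≤ n_f < n_i ≤ 8 and compute λ = 1240 / [13.6·1·(1/n_f² − 1/n_i²)].
Lines falling in [2530, 13500] nm: 6→4 (2626 nm), 8→5 (3741 nm), 5→4 (4052 nm), 7→5 (4654 nm), 6→5 (7460 nm), 8→6 (7503 nm), 7→6 (12370 nm).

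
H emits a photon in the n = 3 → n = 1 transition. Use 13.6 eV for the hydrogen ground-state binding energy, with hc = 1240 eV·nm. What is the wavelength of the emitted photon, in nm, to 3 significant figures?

103 nm

ΔE = 13.60 × (1/1² − 1/3²) = 13.60 × 0.8889 = 12.09 eV.
λ = hc/ΔE = 1240 / 12.09 = 103 nm.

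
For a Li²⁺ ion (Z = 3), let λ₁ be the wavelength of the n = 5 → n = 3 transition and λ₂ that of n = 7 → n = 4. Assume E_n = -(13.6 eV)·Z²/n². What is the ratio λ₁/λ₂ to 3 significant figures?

λ ∝ 1/ΔE ∝ 1/(1/n_f² − 1/n_i²), and the Z² and hc factors cancel in the ratio.
λ₁/λ₂ = (1/4² − 1/7²)/(1/3² − 1/5²) = 0.04209/0.07111 = 0.592.

0.592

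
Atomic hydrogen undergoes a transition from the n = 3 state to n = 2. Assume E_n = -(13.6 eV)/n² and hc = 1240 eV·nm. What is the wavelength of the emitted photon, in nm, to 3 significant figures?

656 nm

ΔE = 13.60 × (1/2² − 1/3²) = 13.60 × 0.1389 = 1.889 eV.
λ = hc/ΔE = 1240 / 1.889 = 656 nm.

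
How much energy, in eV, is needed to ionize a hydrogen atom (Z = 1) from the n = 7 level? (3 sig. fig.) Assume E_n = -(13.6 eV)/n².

E_7 = −13.60/49 = −0.278 eV, so ionization (to E = 0) requires 0.278 eV.

0.278 eV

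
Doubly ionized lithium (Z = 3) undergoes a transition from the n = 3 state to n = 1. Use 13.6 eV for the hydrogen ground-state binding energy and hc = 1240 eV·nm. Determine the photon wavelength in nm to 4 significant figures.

11.40 nm

For Z = 3 the level energies scale as Z², so the effective Rydberg energy is 13.6 × 9 = 122.4 eV.
ΔE = 122.4 × (1/1² − 1/3²) = 122.4 × 0.8889 = 108.8 eV.
λ = hc/ΔE = 1240 / 108.8 = 11.40 nm.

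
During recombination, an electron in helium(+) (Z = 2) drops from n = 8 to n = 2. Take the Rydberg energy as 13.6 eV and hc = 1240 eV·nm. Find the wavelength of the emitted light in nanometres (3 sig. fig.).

97.3 nm

For Z = 2 the level energies scale as Z², so the effective Rydberg energy is 13.6 × 4 = 54.40 eV.
ΔE = 54.40 × (1/2² − 1/8²) = 54.40 × 0.2344 = 12.75 eV.
λ = hc/ΔE = 1240 / 12.75 = 97.3 nm.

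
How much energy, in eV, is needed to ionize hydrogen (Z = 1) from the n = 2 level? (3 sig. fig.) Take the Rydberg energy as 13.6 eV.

E_2 = −13.60/4 = −3.40 eV, so ionization (to E = 0) requires 3.40 eV.

3.40 eV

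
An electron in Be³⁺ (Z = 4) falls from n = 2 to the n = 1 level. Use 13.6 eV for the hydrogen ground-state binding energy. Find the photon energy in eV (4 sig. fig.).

The Bohr energies scale as Z², so for Z = 4: E_n = −217.6/n² eV.
E_2 = −217.6/4 = −54.40 eV and E_1 = −217.6/1 = −217.6 eV.
The photon energy is |E_2 − E_1| = 163.2 eV.

163.2 eV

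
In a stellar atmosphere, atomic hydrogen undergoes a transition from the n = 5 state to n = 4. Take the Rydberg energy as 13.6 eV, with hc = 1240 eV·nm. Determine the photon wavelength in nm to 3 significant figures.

ΔE = 13.60 × (1/4² − 1/5²) = 13.60 × 0.02250 = 0.3060 eV.
λ = hc/ΔE = 1240 / 0.3060 = 4050 nm.

4050 nm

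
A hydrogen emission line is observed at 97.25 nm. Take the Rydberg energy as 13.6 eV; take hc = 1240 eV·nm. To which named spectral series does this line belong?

Lyman

ΔE = 1240/97.25 = 12.75 eV.
This matches 13.6 × (1/1² − 1/4²), so n_f = 1: the Lyman series.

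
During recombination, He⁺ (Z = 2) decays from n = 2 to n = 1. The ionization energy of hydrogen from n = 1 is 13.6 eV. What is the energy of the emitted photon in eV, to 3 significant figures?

The Bohr energies scale as Z², so for Z = 2: E_n = −54.40/n² eV.
E_2 = −54.40/4 = −13.60 eV and E_1 = −54.40/1 = −54.40 eV.
The photon energy is |E_2 − E_1| = 40.8 eV.

40.8 eV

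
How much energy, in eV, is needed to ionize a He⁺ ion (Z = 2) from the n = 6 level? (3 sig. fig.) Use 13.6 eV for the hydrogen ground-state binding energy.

1.51 eV

E_n = −13.6 Z²/n² = −54.40/n² eV for Z = 2.
E_6 = −54.40/36 = −1.51 eV, so ionization (to E = 0) requires 1.51 eV.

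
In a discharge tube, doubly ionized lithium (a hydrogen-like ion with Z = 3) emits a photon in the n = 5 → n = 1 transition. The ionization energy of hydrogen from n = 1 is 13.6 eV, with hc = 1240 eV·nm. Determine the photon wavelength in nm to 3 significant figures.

For Z = 3 the level energies scale as Z², so the effective Rydberg energy is 13.6 × 9 = 122.4 eV.
ΔE = 122.4 × (1/1² − 1/5²) = 122.4 × 0.9600 = 117.5 eV.
λ = hc/ΔE = 1240 / 117.5 = 10.6 nm.

10.6 nm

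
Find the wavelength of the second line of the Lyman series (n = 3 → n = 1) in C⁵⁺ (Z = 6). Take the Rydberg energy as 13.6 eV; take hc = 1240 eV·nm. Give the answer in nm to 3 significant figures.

The Lyman series terminates on n_f = 1; the second line has n_i = 1+2 = 3.
ΔE = 489.6 × (1/1² − 1/3²) = 435.2 eV.
λ = 1240 / 435.2 = 2.85 nm.

2.85 nm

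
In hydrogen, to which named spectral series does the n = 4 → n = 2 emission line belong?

The series is set by the lower level: n_f = 2 is the Balmer series.

Balmer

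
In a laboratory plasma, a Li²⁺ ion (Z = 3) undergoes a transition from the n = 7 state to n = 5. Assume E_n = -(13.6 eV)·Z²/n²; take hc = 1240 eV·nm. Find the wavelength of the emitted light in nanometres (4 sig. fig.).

517.1 nm

For Z = 3 the level energies scale as Z², so the effective Rydberg energy is 13.6 × 9 = 122.4 eV.
ΔE = 122.4 × (1/5² − 1/7²) = 122.4 × 0.01959 = 2.398 eV.
λ = hc/ΔE = 1240 / 2.398 = 517.1 nm.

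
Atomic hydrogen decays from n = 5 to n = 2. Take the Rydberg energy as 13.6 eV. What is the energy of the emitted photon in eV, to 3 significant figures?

2.86 eV

E_5 = −13.60/25 = −0.5440 eV and E_2 = −13.60/4 = −3.400 eV.
The photon energy is |E_5 − E_2| = 2.86 eV.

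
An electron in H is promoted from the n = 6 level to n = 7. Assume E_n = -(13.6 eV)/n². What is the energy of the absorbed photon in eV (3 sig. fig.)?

E_7 = −13.60/49 = −0.2776 eV and E_6 = −13.60/36 = −0.3778 eV.
The photon energy is |E_7 − E_6| = 0.100 eV.

0.100 eV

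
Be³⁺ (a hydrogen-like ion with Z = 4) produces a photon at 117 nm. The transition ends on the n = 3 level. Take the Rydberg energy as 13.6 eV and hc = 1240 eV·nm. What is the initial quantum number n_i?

n_i = 4

The photon energy is ΔE = hc/λ = 1240 / 117 = 10.60 eV.
With Z = 4, ΔE = 217.6 × (1/n_f² − 1/n_i²), so 1/n_f² − 1/n_i² = 0.04871.
With n_f = 3: 1/n_i² = 1/9 − 0.04871 = 0.06241, so n_i ≈ 4.00.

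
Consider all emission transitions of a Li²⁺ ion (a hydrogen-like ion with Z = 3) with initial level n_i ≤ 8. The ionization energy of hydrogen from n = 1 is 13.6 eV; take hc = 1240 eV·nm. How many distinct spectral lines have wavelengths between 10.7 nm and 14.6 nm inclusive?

3

Enumerate all n_i → n_f pairs with 1 ≤ n_f < n_i ≤ 8 and compute λ = 1240 / [13.6·9·(1/n_f² − 1/n_i²)].
Lines falling in [10.7, 14.6] nm: 4→1 (10.81 nm), 3→1 (11.40 nm), 2→1 (13.51 nm).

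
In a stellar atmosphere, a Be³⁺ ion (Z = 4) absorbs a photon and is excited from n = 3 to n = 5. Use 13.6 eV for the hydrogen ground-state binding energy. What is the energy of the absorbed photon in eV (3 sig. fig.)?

The Bohr energies scale as Z², so for Z = 4: E_n = −217.6/n² eV.
E_5 = −217.6/25 = −8.704 eV and E_3 = −217.6/9 = −24.18 eV.
The photon energy is |E_5 − E_3| = 15.5 eV.

15.5 eV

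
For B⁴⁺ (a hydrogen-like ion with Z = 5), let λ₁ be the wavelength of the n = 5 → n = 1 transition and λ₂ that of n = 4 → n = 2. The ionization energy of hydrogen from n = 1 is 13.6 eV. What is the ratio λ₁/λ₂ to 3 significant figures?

0.195

λ ∝ 1/ΔE ∝ 1/(1/n_f² − 1/n_i²), and the Z² and hc factors cancel in the ratio.
λ₁/λ₂ = (1/2² − 1/4²)/(1/1² − 1/5²) = 0.1875/0.9600 = 0.195.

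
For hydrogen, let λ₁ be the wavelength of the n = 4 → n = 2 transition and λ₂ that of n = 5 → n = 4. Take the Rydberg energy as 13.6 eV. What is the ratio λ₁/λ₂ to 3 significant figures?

0.120

λ ∝ 1/ΔE ∝ 1/(1/n_f² − 1/n_i²), and the Z² and hc factors cancel in the ratio.
λ₁/λ₂ = (1/4² − 1/5²)/(1/2² − 1/4²) = 0.02250/0.1875 = 0.120.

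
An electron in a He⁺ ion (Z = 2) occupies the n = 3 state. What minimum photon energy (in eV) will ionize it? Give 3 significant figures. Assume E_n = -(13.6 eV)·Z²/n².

6.04 eV

E_n = −13.6 Z²/n² = −54.40/n² eV for Z = 2.
E_3 = −54.40/9 = −6.04 eV, so ionization (to E = 0) requires 6.04 eV.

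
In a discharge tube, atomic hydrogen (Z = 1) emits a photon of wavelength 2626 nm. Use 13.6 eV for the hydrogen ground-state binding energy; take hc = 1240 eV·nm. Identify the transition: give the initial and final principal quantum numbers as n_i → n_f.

n_i = 6, n_f = 4

The photon energy is ΔE = hc/λ = 1240 / 2626 = 0.4722 eV.
With Z = 1, ΔE = 13.60 × (1/n_f² − 1/n_i²), so 1/n_f² − 1/n_i² = 0.03472.
Trying n_f = 4 gives 1/n_i² = 0.02778, i.e. n_i ≈ 6; this pair matches.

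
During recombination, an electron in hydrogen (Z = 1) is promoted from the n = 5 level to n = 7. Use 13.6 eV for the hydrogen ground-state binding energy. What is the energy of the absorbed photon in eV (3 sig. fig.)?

E_7 = −13.60/49 = −0.2776 eV and E_5 = −13.60/25 = −0.5440 eV.
The photon energy is |E_7 − E_5| = 0.266 eV.

0.266 eV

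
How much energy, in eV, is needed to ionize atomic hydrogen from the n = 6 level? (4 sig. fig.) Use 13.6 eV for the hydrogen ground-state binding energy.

0.3778 eV

E_6 = −13.60/36 = −0.3778 eV, so ionization (to E = 0) requires 0.3778 eV.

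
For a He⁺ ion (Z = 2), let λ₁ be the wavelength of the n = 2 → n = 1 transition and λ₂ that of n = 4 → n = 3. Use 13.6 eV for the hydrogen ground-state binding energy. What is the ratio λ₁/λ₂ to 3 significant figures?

λ ∝ 1/ΔE ∝ 1/(1/n_f² − 1/n_i²), and the Z² and hc factors cancel in the ratio.
λ₁/λ₂ = (1/3² − 1/4²)/(1/1² − 1/2²) = 0.04861/0.7500 = 0.0648.

0.0648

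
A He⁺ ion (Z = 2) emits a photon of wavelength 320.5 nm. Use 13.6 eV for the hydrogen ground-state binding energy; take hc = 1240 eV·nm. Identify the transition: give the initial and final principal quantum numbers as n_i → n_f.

n_i = 5, n_f = 3

The photon energy is ΔE = hc/λ = 1240 / 320.5 = 3.869 eV.
With Z = 2, ΔE = 54.40 × (1/n_f² − 1/n_i²), so 1/n_f² − 1/n_i² = 0.07112.
Trying n_f = 3 gives 1/n_i² = 0.03999, i.e. n_i ≈ 5; this pair matches.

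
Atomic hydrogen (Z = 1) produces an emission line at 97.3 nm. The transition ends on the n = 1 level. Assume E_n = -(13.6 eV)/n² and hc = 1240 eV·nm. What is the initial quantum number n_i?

n_i = 4

The photon energy is ΔE = hc/λ = 1240 / 97.3 = 12.74 eV.
With Z = 1, ΔE = 13.60 × (1/n_f² − 1/n_i²), so 1/n_f² − 1/n_i² = 0.9371.
With n_f = 1: 1/n_i² = 1/1 − 0.9371 = 0.06293, so n_i ≈ 3.99.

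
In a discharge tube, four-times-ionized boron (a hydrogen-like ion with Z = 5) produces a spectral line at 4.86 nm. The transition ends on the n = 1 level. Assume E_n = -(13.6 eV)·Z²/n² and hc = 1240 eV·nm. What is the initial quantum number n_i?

n_i = 2

The photon energy is ΔE = hc/λ = 1240 / 4.86 = 255.1 eV.
With Z = 5, ΔE = 340.0 × (1/n_f² − 1/n_i²), so 1/n_f² − 1/n_i² = 0.7504.
With n_f = 1: 1/n_i² = 1/1 − 0.7504 = 0.2496, so n_i ≈ 2.00.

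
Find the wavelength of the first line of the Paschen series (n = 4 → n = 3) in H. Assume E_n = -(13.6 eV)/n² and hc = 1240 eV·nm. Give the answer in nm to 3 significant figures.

1880 nm

The Paschen series terminates on n_f = 3; the first line has n_i = 3+1 = 4.
ΔE = 13.60 × (1/3² − 1/4²) = 0.6611 eV.
λ = 1240 / 0.6611 = 1880 nm.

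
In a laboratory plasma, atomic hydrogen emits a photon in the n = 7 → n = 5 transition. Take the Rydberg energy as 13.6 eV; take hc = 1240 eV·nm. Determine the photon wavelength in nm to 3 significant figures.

ΔE = 13.60 × (1/5² − 1/7²) = 13.60 × 0.01959 = 0.2664 eV.
λ = hc/ΔE = 1240 / 0.2664 = 4650 nm.

4650 nm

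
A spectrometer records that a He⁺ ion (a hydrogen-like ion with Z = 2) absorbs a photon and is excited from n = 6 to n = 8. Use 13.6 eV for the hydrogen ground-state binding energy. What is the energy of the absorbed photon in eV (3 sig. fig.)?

0.661 eV

The Bohr energies scale as Z², so for Z = 2: E_n = −54.40/n² eV.
E_8 = −54.40/64 = −0.8500 eV and E_6 = −54.40/36 = −1.511 eV.
The photon energy is |E_8 − E_6| = 0.661 eV.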